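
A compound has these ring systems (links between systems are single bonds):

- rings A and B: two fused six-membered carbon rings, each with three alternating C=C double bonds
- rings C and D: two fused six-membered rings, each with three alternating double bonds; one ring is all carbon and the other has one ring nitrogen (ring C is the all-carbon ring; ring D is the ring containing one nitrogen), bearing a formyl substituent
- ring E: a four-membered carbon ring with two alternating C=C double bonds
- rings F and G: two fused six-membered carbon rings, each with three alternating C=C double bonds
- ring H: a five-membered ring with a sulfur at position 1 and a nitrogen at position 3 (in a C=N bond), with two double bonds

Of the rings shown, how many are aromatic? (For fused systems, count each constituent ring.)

7

Rings A and B form a fused bicyclic system with 10 sp² atoms and 10 π electrons from ring double bonds. 10 = 4(2)+2, so the system is aromatic and both rings count as aromatic (naphthalene).
Rings C and D form a fused bicyclic system (with one nitrogen) with 10 sp² atoms and 10 π electrons from ring double bonds. 10 = 4(2)+2, so the system is aromatic and both rings count as aromatic (quinoline).
Ring E has only sp² ring atoms; a planar conformation would have a fully conjugated π system of 4 electrons. But 4 = 4(1), which is 4n not 4n+2, so ring E is not aromatic (cyclobutadiene) — cyclobutadiene is antiaromatic and distorts to a rectangle.
Rings F and G form a fused bicyclic system with 10 sp² atoms and 10 π electrons from ring double bonds. 10 = 4(2)+2, so the system is aromatic and both rings count as aromatic (naphthalene).
Ring H has a continuous p-orbital overlap around the ring; 2 ring double bonds (4 π electrons) plus a heteroatom lone pair (2) give 6 π electrons. That satisfies 4n+2 with n=1, so ring H is aromatic (thiazole).
Aromatic: A, B, C, D, F, G, H. Total: 7.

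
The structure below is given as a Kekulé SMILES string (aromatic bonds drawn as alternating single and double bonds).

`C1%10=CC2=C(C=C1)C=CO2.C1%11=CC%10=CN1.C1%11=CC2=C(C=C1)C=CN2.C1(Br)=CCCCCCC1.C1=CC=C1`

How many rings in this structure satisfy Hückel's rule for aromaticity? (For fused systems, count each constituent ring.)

The SMILES encodes a six-membered carbon ring with three alternating C=C double bonds, fused to a five-membered ring containing one oxygen and two C=C double bonds; a five-membered ring of four carbons and one nitrogen bearing a hydrogen, with two C=C double bonds; a six-membered carbon ring with three alternating C=C double bonds, fused to a five-membered ring containing one N–H nitrogen and two C=C double bonds; an eight-membered carbon ring with one C=C double bond; a four-membered carbon ring with two alternating C=C double bonds.
The fused 6/5-membered bicyclic (with one oxygen) is a single π system with 9 sp² atoms and 10 π electrons from ring double bonds plus a heteroatom lone pair. 10 = 4(2)+2, so the system is aromatic and both rings count as aromatic (benzofuran).
The 5-membered ring with one N–H has a continuous p-orbital overlap around the ring; 2 ring double bonds (4 π electrons) plus a heteroatom lone pair (2) give 6 π electrons. Since 6 = 4n+2 (n=1), it is aromatic (pyrrole).
The fused 6/5-membered bicyclic (with one N–H) is a single π system with 9 sp² atoms and 10 π electrons from ring double bonds plus a heteroatom lone pair. 10 = 4(2)+2, so the system is aromatic and both rings count as aromatic (indole).
The 8-membered ring has six sp³ carbons, so it is not fully conjugated — not aromatic (cyclooctene).
The 4-membered ring has only sp² ring atoms; a planar conformation would have a fully conjugated π system of 4 electrons. But 4 = 4(1), which is 4n not 4n+2, so it is not aromatic (cyclobutadiene) — cyclobutadiene is antiaromatic and distorts to a rectangle.
5 of the 7 rings are aromatic. Total: 5.

5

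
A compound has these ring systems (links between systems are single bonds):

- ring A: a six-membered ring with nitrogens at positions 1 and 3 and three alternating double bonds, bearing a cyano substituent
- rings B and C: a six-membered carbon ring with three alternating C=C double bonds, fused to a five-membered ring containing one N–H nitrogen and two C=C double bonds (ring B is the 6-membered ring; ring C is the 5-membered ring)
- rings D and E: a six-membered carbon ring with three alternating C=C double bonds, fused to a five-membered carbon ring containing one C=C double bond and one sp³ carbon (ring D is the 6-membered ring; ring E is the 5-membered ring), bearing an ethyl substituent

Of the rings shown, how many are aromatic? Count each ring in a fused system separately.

4

Ring A is fully conjugated (every ring atom contributes a p orbital); 3 ring double bonds give 6 π electrons. Since 6 = 4n+2 (n=1), ring A is aromatic (pyrimidine).
Rings B and C form a fused bicyclic system (with one N–H) with 9 sp² atoms and 10 π electrons from ring double bonds plus a heteroatom lone pair. 10 = 4(2)+2, so the system is aromatic and both rings count as aromatic (indole).
Ring D is planar and fully conjugated; 3 ring double bonds give 6 π electrons. That satisfies 4n+2 with n=1, so ring D is aromatic (benzene ring).
Ring E has one sp³ carbon, so it is not fully conjugated — not aromatic (cyclopentene ring).
Aromatic: A, B, C, D. Total: 4.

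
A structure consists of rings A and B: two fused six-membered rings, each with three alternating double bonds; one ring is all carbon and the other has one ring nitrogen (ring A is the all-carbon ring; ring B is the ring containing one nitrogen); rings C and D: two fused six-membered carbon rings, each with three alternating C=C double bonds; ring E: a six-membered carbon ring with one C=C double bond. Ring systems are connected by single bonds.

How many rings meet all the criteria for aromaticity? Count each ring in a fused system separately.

4

Rings A and B form a fused bicyclic system (with one nitrogen) with 10 sp² atoms and 10 π electrons from ring double bonds. 10 = 4(2)+2, so the system is aromatic and both rings count as aromatic (quinoline).
Rings C and D form a fused bicyclic system with 10 sp² atoms and 10 π electrons from ring double bonds. 10 = 4(2)+2, so the system is aromatic and both rings count as aromatic (naphthalene).
Ring E has four sp³ carbons, so it is not fully conjugated — not aromatic (cyclohexene).
Aromatic: A, B, C, D. Total: 4.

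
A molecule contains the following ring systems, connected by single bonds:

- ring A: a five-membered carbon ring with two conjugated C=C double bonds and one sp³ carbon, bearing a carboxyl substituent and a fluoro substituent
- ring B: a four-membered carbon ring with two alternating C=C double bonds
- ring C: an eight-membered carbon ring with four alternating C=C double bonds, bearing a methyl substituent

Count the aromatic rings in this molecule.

0

Ring A has one sp³ carbon, so it is not fully conjugated — not aromatic (cyclopentadiene).
Ring B has only sp² ring atoms; a planar conformation would have a fully conjugated π system of 4 electrons. But 4 = 4(1), which is 4n not 4n+2, so ring B is not aromatic (cyclobutadiene) — cyclobutadiene is antiaromatic and distorts to a rectangle.
Ring C has only sp² ring atoms; a planar conformation would have a fully conjugated π system of 8 electrons. But 8 = 4(2), which is 4n not 4n+2, so ring C is not aromatic (cyclooctatetraene) — cyclooctatetraene distorts into a non-planar tub to avoid antiaromaticity.
No ring is aromatic. Total: 0.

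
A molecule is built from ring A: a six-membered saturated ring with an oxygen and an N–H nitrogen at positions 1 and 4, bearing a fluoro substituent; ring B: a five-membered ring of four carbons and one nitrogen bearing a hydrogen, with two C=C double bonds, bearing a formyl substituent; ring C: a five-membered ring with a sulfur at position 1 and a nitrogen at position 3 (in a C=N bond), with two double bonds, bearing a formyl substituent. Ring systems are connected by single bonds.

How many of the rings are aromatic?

Ring A has only sp³ atoms, so it is not fully conjugated — not aromatic (morpholine).
Ring B has a continuous p-orbital overlap around the ring; 2 ring double bonds (4 π electrons) plus a heteroatom lone pair (2) give 6 π electrons. That satisfies 4n+2 with n=1, so ring B is aromatic (pyrrole).
Ring C is fully conjugated (every ring atom contributes a p orbital); 2 ring double bonds (4 π electrons) plus a heteroatom lone pair (2) give 6 π electrons. That satisfies 4n+2 with n=1, so ring C is aromatic (thiazole).
Aromatic: B, C. Total: 2.

2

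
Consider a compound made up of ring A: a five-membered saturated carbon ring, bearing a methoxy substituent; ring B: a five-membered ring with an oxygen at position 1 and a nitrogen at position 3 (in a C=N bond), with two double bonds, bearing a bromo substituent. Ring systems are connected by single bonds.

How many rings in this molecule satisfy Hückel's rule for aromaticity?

1

Ring A has only sp³ atoms, so it is not fully conjugated — not aromatic (cyclopentane).
Ring B is planar and fully conjugated; 2 ring double bonds (4 π electrons) plus a heteroatom lone pair (2) give 6 π electrons. That satisfies 4n+2 with n=1, so ring B is aromatic (oxazole).
Aromatic: B. Total: 1.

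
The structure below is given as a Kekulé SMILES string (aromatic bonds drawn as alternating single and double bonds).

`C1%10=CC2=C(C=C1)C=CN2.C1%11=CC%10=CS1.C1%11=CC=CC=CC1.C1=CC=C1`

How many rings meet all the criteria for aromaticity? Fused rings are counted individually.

3

The SMILES encodes a six-membered carbon ring with three alternating C=C double bonds, fused to a five-membered ring containing one N–H nitrogen and two C=C double bonds; a five-membered ring of four carbons and one sulfur, with two C=C double bonds; a seven-membered carbon ring with three C=C double bonds and one sp³ carbon; a four-membered carbon ring with two alternating C=C double bonds.
The fused 6/5-membered bicyclic (with one N–H) is a single π system with 9 sp² atoms and 10 π electrons from ring double bonds plus a heteroatom lone pair. 10 = 4(2)+2, so the system is aromatic and both rings count as aromatic (indole).
The 5-membered ring with one sulfur has a continuous p-orbital overlap around the ring; 2 ring double bonds (4 π electrons) plus a heteroatom lone pair (2) give 6 π electrons. That satisfies 4n+2 with n=1, so it is aromatic (thiophene).
The 7-membered ring has one sp³ carbon, so it is not fully conjugated — not aromatic (cycloheptatriene).
The 4-membered ring has only sp² ring atoms; a planar conformation would have a fully conjugated π system of 4 electrons. But 4 = 4(1), which is 4n not 4n+2, so it is not aromatic (cyclobutadiene) — cyclobutadiene is antiaromatic and distorts to a rectangle.
3 of the 5 rings are aromatic. Total: 3.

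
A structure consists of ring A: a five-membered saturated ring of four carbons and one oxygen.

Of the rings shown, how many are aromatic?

Ring A has only sp³ atoms, so it is not fully conjugated — not aromatic (tetrahydrofuran).

0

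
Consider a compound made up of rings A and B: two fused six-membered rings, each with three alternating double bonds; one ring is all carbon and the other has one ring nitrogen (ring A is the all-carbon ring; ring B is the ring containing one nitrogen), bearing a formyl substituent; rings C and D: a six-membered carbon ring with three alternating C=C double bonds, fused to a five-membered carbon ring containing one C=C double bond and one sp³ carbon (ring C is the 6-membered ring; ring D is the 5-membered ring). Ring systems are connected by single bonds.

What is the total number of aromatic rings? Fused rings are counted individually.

Rings A and B form a fused bicyclic system (with one nitrogen) with 10 sp² atoms and 10 π electrons from ring double bonds. 10 = 4(2)+2, so the system is aromatic and both rings count as aromatic (quinoline).
Ring C is planar and fully conjugated; 3 ring double bonds give 6 π electrons. 6 = 4(1)+2, so ring C is aromatic (benzene ring).
Ring D has one sp³ carbon, so it is not fully conjugated — not aromatic (cyclopentene ring).
Aromatic: A, B, C. Total: 3.

3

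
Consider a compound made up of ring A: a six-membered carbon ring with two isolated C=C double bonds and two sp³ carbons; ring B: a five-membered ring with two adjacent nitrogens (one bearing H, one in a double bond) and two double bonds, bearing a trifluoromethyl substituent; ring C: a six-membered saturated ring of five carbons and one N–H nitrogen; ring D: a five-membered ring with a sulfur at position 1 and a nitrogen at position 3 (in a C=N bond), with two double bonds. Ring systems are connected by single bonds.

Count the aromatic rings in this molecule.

2

Ring A has two sp³ carbons, so it is not fully conjugated — not aromatic (1,4-cyclohexadiene).
Ring B has a continuous p-orbital overlap around the ring; 2 ring double bonds (4 π electrons) plus a heteroatom lone pair (2) give 6 π electrons. That satisfies 4n+2 with n=1, so ring B is aromatic (pyrazole).
Ring C has only sp³ atoms, so it is not fully conjugated — not aromatic (piperidine).
Ring D is planar and fully conjugated; 2 ring double bonds (4 π electrons) plus a heteroatom lone pair (2) give 6 π electrons. Since 6 = 4n+2 (n=1), ring D is aromatic (thiazole).
Aromatic: B, D. Total: 2.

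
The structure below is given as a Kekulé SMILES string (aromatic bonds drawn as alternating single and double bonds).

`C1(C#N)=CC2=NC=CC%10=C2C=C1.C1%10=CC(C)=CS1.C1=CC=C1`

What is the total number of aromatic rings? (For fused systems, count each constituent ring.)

3

The SMILES encodes two fused six-membered rings, each with three alternating double bonds; one ring is all carbon and the other has one ring nitrogen; a five-membered ring of four carbons and one sulfur, with two C=C double bonds; a four-membered carbon ring with two alternating C=C double bonds.
The fused 6/6-membered bicyclic (with one nitrogen) is a single π system with 10 sp² atoms and 10 π electrons from ring double bonds. 10 = 4(2)+2, so the system is aromatic and both rings count as aromatic (quinoline).
The 5-membered ring with one sulfur has a continuous p-orbital overlap around the ring; 2 ring double bonds (4 π electrons) plus a heteroatom lone pair (2) give 6 π electrons. 6 = 4(1)+2, so it is aromatic (thiophene).
The 4-membered ring has only sp² ring atoms; a planar conformation would have a fully conjugated π system of 4 electrons. But 4 = 4(1), which is 4n not 4n+2, so it is not aromatic (cyclobutadiene) — cyclobutadiene is antiaromatic and distorts to a rectangle.
3 of the 4 rings are aromatic. Total: 3.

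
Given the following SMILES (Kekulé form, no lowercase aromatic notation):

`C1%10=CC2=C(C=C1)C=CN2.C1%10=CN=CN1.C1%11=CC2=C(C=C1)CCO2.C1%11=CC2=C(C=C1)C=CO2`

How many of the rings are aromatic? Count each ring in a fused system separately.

The SMILES encodes a six-membered carbon ring with three alternating C=C double bonds, fused to a five-membered ring containing one N–H nitrogen and two C=C double bonds; a five-membered ring with nitrogens at positions 1 and 3 (one bearing H, one in a C=N bond) and two double bonds; a six-membered carbon ring with three alternating C=C double bonds, fused to a five-membered ring containing one oxygen and two sp³ carbons; a six-membered carbon ring with three alternating C=C double bonds, fused to a five-membered ring containing one oxygen and two C=C double bonds.
The fused 6/5-membered bicyclic (with one N–H) is a single π system with 9 sp² atoms and 10 π electrons from ring double bonds plus a heteroatom lone pair. 10 = 4(2)+2, so the system is aromatic and both rings count as aromatic (indole).
The 5-membered ring with two nitrogens (one N–H, one =N–) has a continuous p-orbital overlap around the ring; 2 ring double bonds (4 π electrons) plus a heteroatom lone pair (2) give 6 π electrons. Since 6 = 4n+2 (n=1), it is aromatic (imidazole).
The 6-membered ring has a continuous p-orbital overlap around the ring; 3 ring double bonds give 6 π electrons. That satisfies 4n+2 with n=1, so it is aromatic (benzene ring).
The 5-membered ring with one oxygen has two sp³ carbons, so it is not fully conjugated — not aromatic (oxolane ring).
The fused 6/5-membered bicyclic (with one oxygen) is a single π system with 9 sp² atoms and 10 π electrons from ring double bonds plus a heteroatom lone pair. 10 = 4(2)+2, so the system is aromatic and both rings count as aromatic (benzofuran).
6 of the 7 rings are aromatic. Total: 6.

6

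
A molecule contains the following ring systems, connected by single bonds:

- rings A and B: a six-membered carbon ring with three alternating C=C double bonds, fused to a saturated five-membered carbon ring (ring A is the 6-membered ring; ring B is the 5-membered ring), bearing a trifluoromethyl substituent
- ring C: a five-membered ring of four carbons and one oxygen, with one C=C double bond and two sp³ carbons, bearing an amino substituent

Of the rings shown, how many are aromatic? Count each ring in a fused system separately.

1

Ring A is planar and fully conjugated; 3 ring double bonds give 6 π electrons. Since 6 = 4n+2 (n=1), ring A is aromatic (benzene ring).
Ring B has three sp³ carbons, so it is not fully conjugated — not aromatic (cyclopentane ring).
Ring C has two sp³ carbons, so it is not fully conjugated — not aromatic (2,3-dihydrofuran).
Aromatic: A. Total: 1.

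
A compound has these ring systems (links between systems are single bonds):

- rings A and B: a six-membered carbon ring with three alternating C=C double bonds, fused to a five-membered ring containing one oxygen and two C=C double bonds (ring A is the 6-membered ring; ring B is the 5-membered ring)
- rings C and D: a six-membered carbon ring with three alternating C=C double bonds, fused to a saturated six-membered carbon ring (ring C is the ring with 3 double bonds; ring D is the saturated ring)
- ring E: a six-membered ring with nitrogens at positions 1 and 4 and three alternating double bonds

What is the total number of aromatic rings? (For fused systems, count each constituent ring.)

4

Rings A and B form a fused bicyclic system (with one oxygen) with 9 sp² atoms and 10 π electrons from ring double bonds plus a heteroatom lone pair. 10 = 4(2)+2, so the system is aromatic and both rings count as aromatic (benzofuran).
Ring C has a continuous p-orbital overlap around the ring; 3 ring double bonds give 6 π electrons. 6 = 4(1)+2, so ring C is aromatic (benzene ring).
Ring D has four sp³ carbons, so it is not fully conjugated — not aromatic (cyclohexane ring).
Ring E is planar and fully conjugated; 3 ring double bonds give 6 π electrons. Since 6 = 4n+2 (n=1), ring E is aromatic (pyrazine).
Aromatic: A, B, C, E. Total: 4.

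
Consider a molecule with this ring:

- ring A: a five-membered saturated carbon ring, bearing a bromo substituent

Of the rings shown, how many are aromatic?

Ring A has only sp³ atoms, so it is not fully conjugated — not aromatic (cyclopentane).

0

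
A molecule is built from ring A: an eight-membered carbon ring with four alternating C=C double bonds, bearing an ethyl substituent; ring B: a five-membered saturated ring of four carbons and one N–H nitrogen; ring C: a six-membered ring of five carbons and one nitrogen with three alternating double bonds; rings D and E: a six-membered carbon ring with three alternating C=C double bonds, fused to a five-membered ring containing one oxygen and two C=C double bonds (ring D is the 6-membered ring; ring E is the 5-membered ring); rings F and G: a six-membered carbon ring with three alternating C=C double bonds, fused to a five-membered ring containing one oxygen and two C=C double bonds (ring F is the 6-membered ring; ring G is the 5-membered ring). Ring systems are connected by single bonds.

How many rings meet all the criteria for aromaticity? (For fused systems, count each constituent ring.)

5

Ring A has only sp² ring atoms; a planar conformation would have a fully conjugated π system of 8 electrons. But 8 = 4(2), which is 4n not 4n+2, so ring A is not aromatic (cyclooctatetraene) — cyclooctatetraene distorts into a non-planar tub to avoid antiaromaticity.
Ring B has only sp³ atoms, so it is not fully conjugated — not aromatic (pyrrolidine).
Ring C is planar and fully conjugated; 3 ring double bonds give 6 π electrons. That satisfies 4n+2 with n=1, so ring C is aromatic (pyridine).
Rings D and E form a fused bicyclic system (with one oxygen) with 9 sp² atoms and 10 π electrons from ring double bonds plus a heteroatom lone pair. 10 = 4(2)+2, so the system is aromatic and both rings count as aromatic (benzofuran).
Rings F and G form a fused bicyclic system (with one oxygen) with 9 sp² atoms and 10 π electrons from ring double bonds plus a heteroatom lone pair. 10 = 4(2)+2, so the system is aromatic and both rings count as aromatic (benzofuran).
Aromatic: C, D, E, F, G. Total: 5.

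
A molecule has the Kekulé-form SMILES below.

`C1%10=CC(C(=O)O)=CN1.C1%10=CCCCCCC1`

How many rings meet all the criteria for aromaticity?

1

The SMILES encodes a five-membered ring of four carbons and one nitrogen bearing a hydrogen, with two C=C double bonds; an eight-membered carbon ring with one C=C double bond.
The 5-membered ring with one N–H is planar and fully conjugated; 2 ring double bonds (4 π electrons) plus a heteroatom lone pair (2) give 6 π electrons. 6 = 4(1)+2, so it is aromatic (pyrrole).
The 8-membered ring has six sp³ carbons, so it is not fully conjugated — not aromatic (cyclooctene).
1 of the 2 rings is aromatic. Total: 1.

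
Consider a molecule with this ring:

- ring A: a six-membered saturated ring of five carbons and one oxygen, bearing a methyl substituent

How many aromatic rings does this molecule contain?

Ring A has only sp³ atoms, so it is not fully conjugated — not aromatic (tetrahydropyran).

0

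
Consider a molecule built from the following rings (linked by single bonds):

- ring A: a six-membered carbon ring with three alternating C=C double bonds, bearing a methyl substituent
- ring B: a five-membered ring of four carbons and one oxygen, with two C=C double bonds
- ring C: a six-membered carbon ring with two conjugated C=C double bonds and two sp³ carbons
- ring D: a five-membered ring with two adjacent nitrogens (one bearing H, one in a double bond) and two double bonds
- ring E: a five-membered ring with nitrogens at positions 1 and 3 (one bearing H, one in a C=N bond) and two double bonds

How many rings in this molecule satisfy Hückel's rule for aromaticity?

4

Ring A has a continuous p-orbital overlap around the ring; 3 ring double bonds give 6 π electrons. Since 6 = 4n+2 (n=1), ring A is aromatic (benzene).
Ring B is fully conjugated (every ring atom contributes a p orbital); 2 ring double bonds (4 π electrons) plus a heteroatom lone pair (2) give 6 π electrons. That satisfies 4n+2 with n=1, so ring B is aromatic (furan).
Ring C has two sp³ carbons, so it is not fully conjugated — not aromatic (1,3-cyclohexadiene).
Ring D is planar and fully conjugated; 2 ring double bonds (4 π electrons) plus a heteroatom lone pair (2) give 6 π electrons. That satisfies 4n+2 with n=1, so ring D is aromatic (pyrazole).
Ring E is planar and fully conjugated; 2 ring double bonds (4 π electrons) plus a heteroatom lone pair (2) give 6 π electrons. That satisfies 4n+2 with n=1, so ring E is aromatic (imidazole).
Aromatic: A, B, D, E. Total: 4.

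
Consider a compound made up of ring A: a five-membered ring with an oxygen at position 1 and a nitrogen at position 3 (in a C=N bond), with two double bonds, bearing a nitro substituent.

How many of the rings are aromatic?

1

Ring A has a continuous p-orbital overlap around the ring; 2 ring double bonds (4 π electrons) plus a heteroatom lone pair (2) give 6 π electrons. Since 6 = 4n+2 (n=1), ring A is aromatic (oxazole).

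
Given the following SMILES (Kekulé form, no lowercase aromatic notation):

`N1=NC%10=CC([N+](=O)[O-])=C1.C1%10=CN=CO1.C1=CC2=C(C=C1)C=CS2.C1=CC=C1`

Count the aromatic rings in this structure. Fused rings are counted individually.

4

The SMILES encodes a six-membered ring with two adjacent nitrogens and three alternating double bonds; a five-membered ring with an oxygen at position 1 and a nitrogen at position 3 (in a C=N bond), with two double bonds; a six-membered carbon ring with three alternating C=C double bonds, fused to a five-membered ring containing one sulfur and two C=C double bonds; a four-membered carbon ring with two alternating C=C double bonds.
The 6-membered ring with two nitrogens (1,2) has a continuous p-orbital overlap around the ring; 3 ring double bonds give 6 π electrons. Since 6 = 4n+2 (n=1), it is aromatic (pyridazine).
The 5-membered ring with one oxygen and one =N– has a continuous p-orbital overlap around the ring; 2 ring double bonds (4 π electrons) plus a heteroatom lone pair (2) give 6 π electrons. That satisfies 4n+2 with n=1, so it is aromatic (oxazole).
The fused 6/5-membered bicyclic (with one sulfur) is a single π system with 9 sp² atoms and 10 π electrons from ring double bonds plus a heteroatom lone pair. 10 = 4(2)+2, so the system is aromatic and both rings count as aromatic (benzothiophene).
The 4-membered ring has only sp² ring atoms; a planar conformation would have a fully conjugated π system of 4 electrons. But 4 = 4(1), which is 4n not 4n+2, so it is not aromatic (cyclobutadiene) — cyclobutadiene is antiaromatic and distorts to a rectangle.
4 of the 5 rings are aromatic. Total: 4.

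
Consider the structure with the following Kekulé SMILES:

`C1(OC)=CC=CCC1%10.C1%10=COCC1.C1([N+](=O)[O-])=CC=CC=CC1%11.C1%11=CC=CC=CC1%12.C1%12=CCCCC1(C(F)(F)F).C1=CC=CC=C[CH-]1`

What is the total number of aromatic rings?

The SMILES encodes a six-membered carbon ring with two conjugated C=C double bonds and two sp³ carbons; a five-membered ring of four carbons and one oxygen, with one C=C double bond and two sp³ carbons; a seven-membered carbon ring with three C=C double bonds and one sp³ carbon; a seven-membered carbon ring with three C=C double bonds and one sp³ carbon; a six-membered carbon ring with one C=C double bond; a seven-membered all-carbon ring bearing a negative charge on one carbon, with three C=C double bonds.
The 6-membered ring has two sp³ carbons, so it is not fully conjugated — not aromatic (1,3-cyclohexadiene).
The 5-membered ring with one oxygen has two sp³ carbons, so it is not fully conjugated — not aromatic (2,3-dihydrofuran).
The 7-membered ring has one sp³ carbon, so it is not fully conjugated — not aromatic (cycloheptatriene).
The second 7-membered ring has one sp³ carbon, so it is not fully conjugated — not aromatic (cycloheptatriene).
The second 6-membered ring has four sp³ carbons, so it is not fully conjugated — not aromatic (cyclohexene).
The third 7-membered ring has only sp² ring atoms; a planar conformation would have a fully conjugated π system of 8 electrons. But 8 = 4(2), which is 4n not 4n+2, so it is not aromatic (cycloheptatrienyl anion).
None of the rings are aromatic. Total: 0.

0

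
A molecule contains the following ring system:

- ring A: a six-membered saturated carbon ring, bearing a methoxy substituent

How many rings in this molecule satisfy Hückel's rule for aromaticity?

0

Ring A has only sp³ atoms, so it is not fully conjugated — not aromatic (cyclohexane).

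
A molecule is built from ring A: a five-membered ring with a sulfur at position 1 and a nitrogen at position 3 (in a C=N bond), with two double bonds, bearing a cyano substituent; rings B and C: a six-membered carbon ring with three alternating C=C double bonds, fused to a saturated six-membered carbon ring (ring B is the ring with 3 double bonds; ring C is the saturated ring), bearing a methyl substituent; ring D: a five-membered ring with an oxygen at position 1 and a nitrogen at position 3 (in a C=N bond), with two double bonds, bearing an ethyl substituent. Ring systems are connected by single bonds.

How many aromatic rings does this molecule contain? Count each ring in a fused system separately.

Ring A is planar and fully conjugated; 2 ring double bonds (4 π electrons) plus a heteroatom lone pair (2) give 6 π electrons. 6 = 4(1)+2, so ring A is aromatic (thiazole).
Ring B is planar and fully conjugated; 3 ring double bonds give 6 π electrons. 6 = 4(1)+2, so ring B is aromatic (benzene ring).
Ring C has four sp³ carbons, so it is not fully conjugated — not aromatic (cyclohexane ring).
Ring D has a continuous p-orbital overlap around the ring; 2 ring double bonds (4 π electrons) plus a heteroatom lone pair (2) give 6 π electrons. Since 6 = 4n+2 (n=1), ring D is aromatic (oxazole).
Aromatic: A, B, D. Total: 3.

3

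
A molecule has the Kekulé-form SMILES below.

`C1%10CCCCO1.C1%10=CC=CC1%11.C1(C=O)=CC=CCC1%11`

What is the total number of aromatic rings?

0

The SMILES encodes a six-membered saturated ring of five carbons and one oxygen; a five-membered carbon ring with two conjugated C=C double bonds and one sp³ carbon; a six-membered carbon ring with two conjugated C=C double bonds and two sp³ carbons.
The 6-membered ring with one oxygen has only sp³ atoms, so it is not fully conjugated — not aromatic (tetrahydropyran).
The 5-membered ring has one sp³ carbon, so it is not fully conjugated — not aromatic (cyclopentadiene).
The 6-membered ring has two sp³ carbons, so it is not fully conjugated — not aromatic (1,3-cyclohexadiene).
None of the rings are aromatic. Total: 0.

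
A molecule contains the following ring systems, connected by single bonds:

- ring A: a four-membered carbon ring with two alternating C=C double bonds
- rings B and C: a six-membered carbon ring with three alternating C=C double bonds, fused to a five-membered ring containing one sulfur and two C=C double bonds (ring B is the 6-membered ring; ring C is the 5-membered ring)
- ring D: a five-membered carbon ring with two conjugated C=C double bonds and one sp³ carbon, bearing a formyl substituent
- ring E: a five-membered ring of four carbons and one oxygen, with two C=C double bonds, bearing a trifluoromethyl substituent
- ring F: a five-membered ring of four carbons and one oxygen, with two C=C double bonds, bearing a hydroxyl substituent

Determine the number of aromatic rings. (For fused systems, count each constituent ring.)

Ring A has only sp² ring atoms; a planar conformation would have a fully conjugated π system of 4 electrons. But 4 = 4(1), which is 4n not 4n+2, so ring A is not aromatic (cyclobutadiene) — cyclobutadiene is antiaromatic and distorts to a rectangle.
Rings B and C form a fused bicyclic system (with one sulfur) with 9 sp² atoms and 10 π electrons from ring double bonds plus a heteroatom lone pair. 10 = 4(2)+2, so the system is aromatic and both rings count as aromatic (benzothiophene).
Ring D has one sp³ carbon, so it is not fully conjugated — not aromatic (cyclopentadiene).
Ring E has a continuous p-orbital overlap around the ring; 2 ring double bonds (4 π electrons) plus a heteroatom lone pair (2) give 6 π electrons. That satisfies 4n+2 with n=1, so ring E is aromatic (furan).
Ring F is planar and fully conjugated; 2 ring double bonds (4 π electrons) plus a heteroatom lone pair (2) give 6 π electrons. 6 = 4(1)+2, so ring F is aromatic (furan).
Aromatic: B, C, E, F. Total: 4.

4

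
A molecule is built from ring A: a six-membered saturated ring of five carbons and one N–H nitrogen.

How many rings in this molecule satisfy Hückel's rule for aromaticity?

0

Ring A has only sp³ atoms, so it is not fully conjugated — not aromatic (piperidine).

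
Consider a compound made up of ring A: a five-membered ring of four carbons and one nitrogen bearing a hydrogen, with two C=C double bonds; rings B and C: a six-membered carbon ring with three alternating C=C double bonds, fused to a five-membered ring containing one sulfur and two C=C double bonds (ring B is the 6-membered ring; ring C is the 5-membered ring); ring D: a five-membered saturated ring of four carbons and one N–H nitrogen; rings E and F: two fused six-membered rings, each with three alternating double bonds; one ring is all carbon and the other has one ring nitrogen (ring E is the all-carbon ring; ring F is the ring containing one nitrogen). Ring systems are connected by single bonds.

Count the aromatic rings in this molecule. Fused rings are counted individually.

5

Ring A has a continuous p-orbital overlap around the ring; 2 ring double bonds (4 π electrons) plus a heteroatom lone pair (2) give 6 π electrons. 6 = 4(1)+2, so ring A is aromatic (pyrrole).
Rings B and C form a fused bicyclic system (with one sulfur) with 9 sp² atoms and 10 π electrons from ring double bonds plus a heteroatom lone pair. 10 = 4(2)+2, so the system is aromatic and both rings count as aromatic (benzothiophene).
Ring D has only sp³ atoms, so it is not fully conjugated — not aromatic (pyrrolidine).
Rings E and F form a fused bicyclic system (with one nitrogen) with 10 sp² atoms and 10 π electrons from ring double bonds. 10 = 4(2)+2, so the system is aromatic and both rings count as aromatic (quinoline).
Aromatic: A, B, C, E, F. Total: 5.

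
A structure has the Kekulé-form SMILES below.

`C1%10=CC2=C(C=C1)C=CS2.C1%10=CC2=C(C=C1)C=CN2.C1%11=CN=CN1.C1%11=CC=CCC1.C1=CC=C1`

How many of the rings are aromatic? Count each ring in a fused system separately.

The SMILES encodes a six-membered carbon ring with three alternating C=C double bonds, fused to a five-membered ring containing one sulfur and two C=C double bonds; a six-membered carbon ring with three alternating C=C double bonds, fused to a five-membered ring containing one N–H nitrogen and two C=C double bonds; a five-membered ring with nitrogens at positions 1 and 3 (one bearing H, one in a C=N bond) and two double bonds; a six-membered carbon ring with two conjugated C=C double bonds and two sp³ carbons; a four-membered carbon ring with two alternating C=C double bonds.
The fused 6/5-membered bicyclic (with one sulfur) is a single π system with 9 sp² atoms and 10 π electrons from ring double bonds plus a heteroatom lone pair. 10 = 4(2)+2, so the system is aromatic and both rings count as aromatic (benzothiophene).
The fused 6/5-membered bicyclic (with one N–H) is a single π system with 9 sp² atoms and 10 π electrons from ring double bonds plus a heteroatom lone pair. 10 = 4(2)+2, so the system is aromatic and both rings count as aromatic (indole).
The 5-membered ring with two nitrogens (one N–H, one =N–) is fully conjugated (every ring atom contributes a p orbital); 2 ring double bonds (4 π electrons) plus a heteroatom lone pair (2) give 6 π electrons. That satisfies 4n+2 with n=1, so it is aromatic (imidazole).
The 6-membered ring has two sp³ carbons, so it is not fully conjugated — not aromatic (1,3-cyclohexadiene).
The 4-membered ring has only sp² ring atoms; a planar conformation would have a fully conjugated π system of 4 electrons. But 4 = 4(1), which is 4n not 4n+2, so it is not aromatic (cyclobutadiene) — cyclobutadiene is antiaromatic and distorts to a rectangle.
5 of the 7 rings are aromatic. Total: 5.

5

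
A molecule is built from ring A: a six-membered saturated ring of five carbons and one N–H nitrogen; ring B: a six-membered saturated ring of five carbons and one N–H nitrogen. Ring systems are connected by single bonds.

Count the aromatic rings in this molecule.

0

Ring A has only sp³ atoms, so it is not fully conjugated — not aromatic (piperidine).
Ring B has only sp³ atoms, so it is not fully conjugated — not aromatic (piperidine).
No ring is aromatic. Total: 0.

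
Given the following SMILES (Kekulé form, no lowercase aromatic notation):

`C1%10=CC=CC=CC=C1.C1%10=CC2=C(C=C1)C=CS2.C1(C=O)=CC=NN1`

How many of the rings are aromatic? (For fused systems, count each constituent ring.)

3

The SMILES encodes an eight-membered carbon ring with four alternating C=C double bonds; a six-membered carbon ring with three alternating C=C double bonds, fused to a five-membered ring containing one sulfur and two C=C double bonds; a five-membered ring with two adjacent nitrogens (one bearing H, one in a double bond) and two double bonds.
The 8-membered ring has only sp² ring atoms; a planar conformation would have a fully conjugated π system of 8 electrons. But 8 = 4(2), which is 4n not 4n+2, so it is not aromatic (cyclooctatetraene) — cyclooctatetraene distorts into a non-planar tub to avoid antiaromaticity.
The fused 6/5-membered bicyclic (with one sulfur) is a single π system with 9 sp² atoms and 10 π electrons from ring double bonds plus a heteroatom lone pair. 10 = 4(2)+2, so the system is aromatic and both rings count as aromatic (benzothiophene).
The 5-membered ring with two adjacent nitrogens (one N–H, one =N–) is planar and fully conjugated; 2 ring double bonds (4 π electrons) plus a heteroatom lone pair (2) give 6 π electrons. Since 6 = 4n+2 (n=1), it is aromatic (pyrazole).
3 of the 4 rings are aromatic. Total: 3.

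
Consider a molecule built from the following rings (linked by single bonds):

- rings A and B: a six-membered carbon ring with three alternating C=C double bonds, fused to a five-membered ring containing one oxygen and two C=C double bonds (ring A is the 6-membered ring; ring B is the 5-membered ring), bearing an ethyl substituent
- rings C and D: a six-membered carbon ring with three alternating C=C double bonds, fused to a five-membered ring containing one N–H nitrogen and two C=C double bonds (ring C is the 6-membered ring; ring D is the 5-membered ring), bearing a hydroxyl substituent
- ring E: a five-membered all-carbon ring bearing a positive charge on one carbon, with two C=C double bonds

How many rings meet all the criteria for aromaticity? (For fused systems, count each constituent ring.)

4

Rings A and B form a fused bicyclic system (with one oxygen) with 9 sp² atoms and 10 π electrons from ring double bonds plus a heteroatom lone pair. 10 = 4(2)+2, so the system is aromatic and both rings count as aromatic (benzofuran).
Rings C and D form a fused bicyclic system (with one N–H) with 9 sp² atoms and 10 π electrons from ring double bonds plus a heteroatom lone pair. 10 = 4(2)+2, so the system is aromatic and both rings count as aromatic (indole).
Ring E has only sp² ring atoms; a planar conformation would have a fully conjugated π system of 4 electrons. But 4 = 4(1), which is 4n not 4n+2, so ring E is not aromatic (cyclopentadienyl cation).
Aromatic: A, B, C, D. Total: 4.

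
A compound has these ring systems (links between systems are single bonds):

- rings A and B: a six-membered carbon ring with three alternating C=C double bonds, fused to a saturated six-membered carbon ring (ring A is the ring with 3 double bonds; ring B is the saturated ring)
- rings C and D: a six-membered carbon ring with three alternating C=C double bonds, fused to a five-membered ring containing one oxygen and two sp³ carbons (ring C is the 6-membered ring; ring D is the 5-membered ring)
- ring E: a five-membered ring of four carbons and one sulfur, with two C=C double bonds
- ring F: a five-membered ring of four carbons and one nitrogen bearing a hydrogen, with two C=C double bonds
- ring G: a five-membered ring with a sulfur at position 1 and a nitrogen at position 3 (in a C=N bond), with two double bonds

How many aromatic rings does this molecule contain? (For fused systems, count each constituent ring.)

5

Ring A has a continuous p-orbital overlap around the ring; 3 ring double bonds give 6 π electrons. Since 6 = 4n+2 (n=1), ring A is aromatic (benzene ring).
Ring B has four sp³ carbons, so it is not fully conjugated — not aromatic (cyclohexane ring).
Ring C has a continuous p-orbital overlap around the ring; 3 ring double bonds give 6 π electrons. Since 6 = 4n+2 (n=1), ring C is aromatic (benzene ring).
Ring D has two sp³ carbons, so it is not fully conjugated — not aromatic (oxolane ring).
Ring E is planar and fully conjugated; 2 ring double bonds (4 π electrons) plus a heteroatom lone pair (2) give 6 π electrons. 6 = 4(1)+2, so ring E is aromatic (thiophene).
Ring F is planar and fully conjugated; 2 ring double bonds (4 π electrons) plus a heteroatom lone pair (2) give 6 π electrons. 6 = 4(1)+2, so ring F is aromatic (pyrrole).
Ring G is planar and fully conjugated; 2 ring double bonds (4 π electrons) plus a heteroatom lone pair (2) give 6 π electrons. Since 6 = 4n+2 (n=1), ring G is aromatic (thiazole).
Aromatic: A, C, E, F, G. Total: 5.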